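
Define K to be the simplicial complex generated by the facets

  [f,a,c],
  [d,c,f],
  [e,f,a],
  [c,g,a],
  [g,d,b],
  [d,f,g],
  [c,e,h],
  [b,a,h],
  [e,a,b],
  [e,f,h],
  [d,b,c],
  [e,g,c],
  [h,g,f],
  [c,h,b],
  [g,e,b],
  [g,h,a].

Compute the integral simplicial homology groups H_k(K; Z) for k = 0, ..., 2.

Order the vertices as a < b < c < d < e < f < g < h. Listing each simplex with vertices in this order, K has dimension 2 with simplices:

  0-simplices (8): a, b, c, d, e, f, g, h
  1-simplices (24): ab, ac, ae, af, ag, ah, bc, bd, be, bg, bh, cd, ce, cf, cg, ch, df, dg, ef, eg, eh, fg, fh, gh
  2-simplices (16): abe, abh, acf, acg, aef, agh, bcd, bch, bdg, beg, cdf, ceg, ceh, dfg, efh, fgh

Hence C_0 ≅ Z^8, C_1 ≅ Z^24, C_2 ≅ Z^16.

∂_1: C_1 → C_0 is given by ∂[p,q] = [q] − [p]. For instance
  ∂bc = c − b.
As a 8×24 matrix over Z this has rank 7, with invariant factors (1,1,1,1,1,1,1).

The boundary map ∂_2: C_2 → C_1 acts by ∂[p,q,r] = [q,r] − [p,r] + [p,q]. For instance
  ∂bcd = cd − bd + bc,
  ∂abe = be − ae + ab.
The resulting 24×16 matrix has rank 15, and its Smith normal form has invariant factors (1,1,1,1,1,1,1,1,1,1,1,1,1,1,1).

From H_k ≅ ker(∂_k) / im(∂_{k+1}) we obtain:

  H_0: rank C_0 − rank ∂_1 = 8 − 7 = 1, and the invariant factors of ∂_1 are all 1, so H_0 ≅ Z.
  H_1: rank ker ∂_1 − rank ∂_2 = (24 − 7) − 15 = 2, and the invariant factors of ∂_2 are all 1, so H_1 ≅ Z^2.
  H_2: rank ker ∂_2 − rank ∂_3 = (16 − 15) − 0 = 1, and there is no ∂_3, so H_2 ≅ Z.

As a check, the Euler characteristic is 8 − 24 + 16 = 0, which agrees with 1 − 2 + 1 = 0.

H_0 ≅ Z,  H_1 ≅ Z^2,  H_2 ≅ Z.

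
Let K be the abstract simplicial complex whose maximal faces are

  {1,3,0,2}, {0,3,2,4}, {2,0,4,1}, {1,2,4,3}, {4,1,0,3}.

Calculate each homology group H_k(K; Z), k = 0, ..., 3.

Order the vertices as 0 < 1 < 2 < 3 < 4. Listing each simplex with vertices in this order, K has dimension 3 with simplices:

  0-simplices (5): [0], [1], [2], [3], [4]
  1-simplices (10): [0,1], [0,2], [0,3], [0,4], [1,2], [1,3], [1,4], [2,3], [2,4], [3,4]
  2-simplices (10): [0,1,2], [0,1,3], [0,1,4], [0,2,3], [0,2,4], [0,3,4], [1,2,3], [1,2,4], [1,3,4], [2,3,4]
  3-simplices (5): [0,1,2,3], [0,1,2,4], [0,1,3,4], [0,2,3,4], [1,2,3,4]

Hence C_0 ≅ Z^5, C_1 ≅ Z^10, C_2 ≅ Z^10, C_3 ≅ Z^5.

∂_1: C_1 → C_0 maps an edge to its endpoints' difference, ∂[p,q] = q − p.
As a 5×10 matrix over Z this has rank 4, with invariant factors (1,1,1,1).

The boundary map ∂_2: C_2 → C_1 acts by ∂[p,q,r] = [q,r] − [p,r] + [p,q]. For instance
  ∂[2,3,4] = [3,4] − [2,4] + [2,3],
  ∂[0,1,4] = [1,4] − [0,4] + [0,1].
This gives a 10×10 integer matrix of rank 6; reducing to Smith normal form yields diagonal entries (1,1,1,1,1,1).

∂_3: C_3 → C_2 sends each 3-simplex σ to the alternating sum Σ_i (−1)^i (σ with its i-th vertex removed). For instance
  ∂[0,2,3,4] = [2,3,4] − [0,3,4] + [0,2,4] − [0,2,3],
  ∂[0,1,2,4] = [1,2,4] − [0,2,4] + [0,1,4] − [0,1,2].
This gives a 10×5 integer matrix of rank 4; reducing to Smith normal form yields diagonal entries (1,1,1,1).

Computing H_k = (kernel of ∂_k) / (image of ∂_{k+1}):

  H_0: rank C_0 − rank ∂_1 = 5 − 4 = 1, and the invariant factors of ∂_1 are all 1, so H_0 = Z.
  H_1: rank ker ∂_1 − rank ∂_2 = (10 − 4) − 6 = 0, and the invariant factors of ∂_2 are all 1, so H_1 = 0.
  H_2: rank ker ∂_2 − rank ∂_3 = (10 − 6) − 4 = 0, and the invariant factors of ∂_3 are all 1, so H_2 = 0.
  H_3: rank ker ∂_3 − rank ∂_4 = (5 − 4) − 0 = 1, and there is no ∂_4, so H_3 = Z.

H_0 = Z,  H_1 = 0,  H_2 = 0,  H_3 = Z.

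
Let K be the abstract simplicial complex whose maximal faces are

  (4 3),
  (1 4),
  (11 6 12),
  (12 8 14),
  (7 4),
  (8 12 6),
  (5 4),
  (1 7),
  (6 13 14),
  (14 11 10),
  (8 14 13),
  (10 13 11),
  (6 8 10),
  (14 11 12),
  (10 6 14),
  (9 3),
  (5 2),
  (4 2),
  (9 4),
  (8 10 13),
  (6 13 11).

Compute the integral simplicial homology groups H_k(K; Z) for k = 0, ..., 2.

Take the total order 1 < 2 < 3 < 4 < 5 < 6 < 7 < 8 < 9 < 10 < 11 < 12 < 13 < 14 on the vertex set. Then K (dimension 2) consists of the simplices:

  0-simplices (14): [1], [2], [3], [4], [5], [6], [7], [8], [9], [10], [11], [12], [13], [14]
  1-simplices (27): (27 of them)
  2-simplices (12): [6,8,10], [6,8,12], [6,10,14], [6,11,12], [6,11,13], [6,13,14], [8,10,13], [8,12,14], [8,13,14], [10,11,13], [10,11,14], [11,12,14]

giving chain groups C_0 ≅ Z^14, C_1 ≅ Z^27, C_2 ≅ Z^12.

∂_1: C_1 → C_0 sends each edge [p,q] (with p < q) to q − p.
The resulting 14×27 matrix has rank 12, and its Smith normal form has invariant factors (1,1,1,1,1,1,1,1,1,1,1,1).

∂_2: C_2 → C_1 maps a triangle to the signed sum of its edges. For instance
  ∂[10,11,14] = [11,14] − [10,14] + [10,11],
  ∂[6,8,10] = [8,10] − [6,10] + [6,8].
The resulting 27×12 matrix has rank 12, and its Smith normal form has invariant factors (1,1,1,1,1,1,1,1,1,1,1,2).

From H_k ≅ ker(∂_k) / im(∂_{k+1}) we obtain:

  H_0: rank C_0 − rank ∂_1 = 14 − 12 = 2, and the invariant factors of ∂_1 are all 1, so H_0 ≅ Z^2.
  H_1: rank ker ∂_1 − rank ∂_2 = (27 − 12) − 12 = 3, and ∂_2 has invariant factor 2 > 1, so H_1 ≅ Z^3 ⊕ Z/2Z.
  H_2: rank ker ∂_2 − rank ∂_3 = (12 − 12) − 0 = 0, and there is no ∂_3, so H_2 ≅ 0.

H_0 ≅ Z^2,  H_1 ≅ Z^3 ⊕ Z/2Z,  H_2 = 0.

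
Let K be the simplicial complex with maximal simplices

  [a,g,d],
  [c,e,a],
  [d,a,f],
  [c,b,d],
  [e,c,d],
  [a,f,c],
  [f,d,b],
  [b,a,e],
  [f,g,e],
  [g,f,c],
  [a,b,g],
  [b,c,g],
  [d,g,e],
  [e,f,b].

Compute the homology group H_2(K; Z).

We work with the vertex ordering a < b < c < d < e < f < g. The simplices of K, each written with vertices in increasing order, are:

  0-simplices (7): a, b, c, d, e, f, g
  1-simplices (21): ab, ac, ad, ae, af, ag, bc, bd, be, bf, bg, cd, ce, cf, cg, de, df, dg, ef, eg, fg
  2-simplices (14): abe, abg, ace, acf, adf, adg, bcd, bcg, bdf, bef, cde, cfg, deg, efg

Hence C_0 ≅ Z^7, C_1 ≅ Z^21, C_2 ≅ Z^14.

The boundary map ∂_1: C_1 → C_0 is given by ∂[p,q] = [q] − [p]. For instance
  ∂dg = g − d.
The resulting 7×21 matrix has rank 6, and its Smith normal form has invariant factors (1,1,1,1,1,1).

∂_2: C_2 → C_1 maps a triangle to the signed sum of its edges. For instance
  ∂cfg = fg − cg + cf,
  ∂bef = ef − bf + be.
As a 21×14 matrix over Z this has rank 13, with invariant factors (1,1,1,1,1,1,1,1,1,1,1,1,1).

Reading off H_k = ker ∂_k / im ∂_{k+1}:

  H_2: rank ker ∂_2 − rank ∂_3 = (14 − 13) − 0 = 1, and there is no ∂_3, so H_2 ≅ Z.

(K is a triangulation of the torus T^2.)

H_2 ≅ Z.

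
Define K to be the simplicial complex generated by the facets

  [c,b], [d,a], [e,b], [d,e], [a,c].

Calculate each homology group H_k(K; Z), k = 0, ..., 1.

Take the total order a < b < c < d < e on the vertex set. Then K (dimension 1) consists of the simplices:

  0-simplices (5): a, b, c, d, e
  1-simplices (5): ac, ad, bc, be, de

so the chain groups are C_0 ≅ Z^5, C_1 ≅ Z^5.

The boundary map ∂_1: C_1 → C_0 maps an edge to its endpoints' difference, ∂[p,q] = q − p. For instance
  ∂ac = c − a.
As a 5×5 matrix over Z this has rank 4, with invariant factors (1,1,1,1).

From H_k ≅ ker(∂_k) / im(∂_{k+1}) we obtain:

  H_0: rank C_0 − rank ∂_1 = 5 − 4 = 1, and the invariant factors of ∂_1 are all 1, so H_0 = Z.
  H_1: rank ker ∂_1 − rank ∂_2 = (5 − 4) − 0 = 1, and there is no ∂_2, so H_1 = Z.

As a check, the Euler characteristic is 5 − 5 = 0, which agrees with 1 − 1 = 0.

H_0 ≅ Z,  H_1 ≅ Z.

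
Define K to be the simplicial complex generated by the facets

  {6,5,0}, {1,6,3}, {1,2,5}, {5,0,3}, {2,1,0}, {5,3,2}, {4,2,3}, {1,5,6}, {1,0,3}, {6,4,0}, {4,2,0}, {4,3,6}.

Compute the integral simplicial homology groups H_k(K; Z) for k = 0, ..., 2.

Order the vertices as 0 < 1 < 2 < 3 < 4 < 5 < 6. Listing each simplex with vertices in this order, K has dimension 2 with simplices:

  0-simplices (7): [0], [1], [2], [3], [4], [5], [6]
  1-simplices (18): [0,1], [0,2], [0,3], [0,4], [0,5], [0,6], [1,2], [1,3], [1,5], [1,6], [2,3], [2,4], [2,5], [3,4], [3,5], [3,6], [4,6], [5,6]
  2-simplices (12): [0,1,2], [0,1,3], [0,2,4], [0,3,5], [0,4,6], [0,5,6], [1,2,5], [1,3,6], [1,5,6], [2,3,4], [2,3,5], [3,4,6]

so the chain groups are C_0 ≅ Z^7, C_1 ≅ Z^18, C_2 ≅ Z^12.

The boundary map ∂_1: C_1 → C_0 is given by ∂[p,q] = [q] − [p]. For instance
  ∂[2,4] = [4] − [2].
The 7×18 boundary matrix has rank 6 and Smith normal form diag(1,1,1,1,1,1).

The boundary map ∂_2: C_2 → C_1 acts by ∂[p,q,r] = [q,r] − [p,r] + [p,q]. For instance
  ∂[0,5,6] = [5,6] − [0,6] + [0,5],
  ∂[0,1,2] = [1,2] − [0,2] + [0,1].
As a 18×12 matrix over Z this has rank 12, with invariant factors (1,1,1,1,1,1,1,1,1,1,1,2).

Computing H_k = (kernel of ∂_k) / (image of ∂_{k+1}):

  H_0: rank C_0 − rank ∂_1 = 7 − 6 = 1, and the invariant factors of ∂_1 are all 1, so H_0 ≅ Z.
  H_1: rank ker ∂_1 − rank ∂_2 = (18 − 6) − 12 = 0, and ∂_2 has invariant factor 2 > 1, so H_1 ≅ Z/2.
  H_2: rank ker ∂_2 − rank ∂_3 = (12 − 12) − 0 = 0, and there is no ∂_3, so H_2 ≅ 0.

H_0 = Z,  H_1 = Z/2,  H_2 = 0.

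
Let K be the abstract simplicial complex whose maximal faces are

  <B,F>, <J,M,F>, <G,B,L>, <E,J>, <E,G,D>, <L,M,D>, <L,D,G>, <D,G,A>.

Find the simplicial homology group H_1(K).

H_1 ≅ Z^2.

Take the total order A < B < D < E < F < G < J < L < M on the vertex set. Then K (dimension 2) consists of the simplices:

  0-simplices (9): A, B, D, E, F, G, J, L, M
  1-simplices (16): AD, AG, BF, BG, BL, DE, DG, DL, DM, EG, EJ, FJ, FM, GL, JM, LM
  2-simplices (6): ADG, BGL, DEG, DGL, DLM, FJM

giving chain groups C_0 ≅ Z^9, C_1 ≅ Z^16, C_2 ≅ Z^6.

Boundary ∂_1: C_1 → C_0 maps an edge to its endpoints' difference, ∂[p,q] = q − p. For instance
  ∂FM = M − F.
As a 9×16 matrix over Z this has rank 8, with invariant factors (1,1,1,1,1,1,1,1).

∂_2: C_2 → C_1 sends each 2-simplex [p,q,r] to [q,r] − [p,r] + [p,q]. For instance
  ∂DGL = GL − DL + DG,
  ∂DEG = EG − DG + DE.
The resulting 16×6 matrix has rank 6, and its Smith normal form has invariant factors (1,1,1,1,1,1).

Reading off H_k = ker ∂_k / im ∂_{k+1}:

  H_1: rank ker ∂_1 − rank ∂_2 = (16 − 8) − 6 = 2, and the invariant factors of ∂_2 are all 1, so H_1 = Z^2.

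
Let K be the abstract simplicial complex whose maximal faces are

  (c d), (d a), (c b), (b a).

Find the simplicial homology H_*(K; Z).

H_0 = Z,  H_1 = Z.

Fix the vertex order a < b < c < d and write every simplex with vertices in increasing order. Then dim K = 1 and the simplices of K are:

  0-simplices (4): a, b, c, d
  1-simplices (4): ab, ad, bc, cd

giving chain groups C_0 ≅ Z^4, C_1 ≅ Z^4.

Boundary ∂_1: C_1 → C_0 maps an edge to its endpoints' difference, ∂[p,q] = q − p. For instance
  ∂ad = d − a.
The 4×4 boundary matrix has rank 3 and Smith normal form diag(1,1,1).

Computing H_k = (kernel of ∂_k) / (image of ∂_{k+1}):

  H_0: rank C_0 − rank ∂_1 = 4 − 3 = 1, and the invariant factors of ∂_1 are all 1, so H_0 = Z.
  H_1: rank ker ∂_1 − rank ∂_2 = (4 − 3) − 0 = 1, and there is no ∂_2, so H_1 = Z.

As a check, the Euler characteristic is 4 − 4 = 0, which agrees with 1 − 1 = 0.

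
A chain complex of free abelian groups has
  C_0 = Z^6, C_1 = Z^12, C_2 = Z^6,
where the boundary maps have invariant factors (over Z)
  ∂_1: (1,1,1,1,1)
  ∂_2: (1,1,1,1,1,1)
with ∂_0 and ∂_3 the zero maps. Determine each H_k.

H_0 ≅ Z,  H_1 ≅ Z,  H_2 = 0.

H_0: b_0 = 6 − 0 − 5 = 1; torsion from ∂_1 factors > 1: none. So H_0 ≅ Z.
H_1: b_1 = 12 − 5 − 6 = 1; torsion from ∂_2 factors > 1: none. So H_1 ≅ Z.
H_2: b_2 = 6 − 6 − 0 = 0; torsion from ∂_3 factors > 1: none. So H_2 ≅ 0.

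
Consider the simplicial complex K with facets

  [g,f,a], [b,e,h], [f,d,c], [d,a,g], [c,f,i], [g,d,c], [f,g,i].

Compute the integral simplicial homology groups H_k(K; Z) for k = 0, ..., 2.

K has 9 vertices, 15 edges, 7 triangles.
rank ∂_0 = 0, rank ∂_1 = 7 ⇒ b_0 = 9 − 0 − 7 = 2; all invariant factors of ∂_1 are 1 so no torsion. So H_0 = Z^2.
rank ∂_1 = 7, rank ∂_2 = 7 ⇒ b_1 = 15 − 7 − 7 = 1; all invariant factors of ∂_2 are 1 so no torsion. So H_1 = Z.
rank ∂_2 = 7, rank ∂_3 = 0 ⇒ b_2 = 7 − 7 − 0 = 0. So H_2 = 0.

H_0 ≅ Z^2,  H_1 ≅ Z,  H_2 = 0.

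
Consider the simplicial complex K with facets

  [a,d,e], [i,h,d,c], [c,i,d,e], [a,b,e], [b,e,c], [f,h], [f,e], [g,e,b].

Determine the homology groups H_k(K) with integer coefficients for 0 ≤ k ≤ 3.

Take the total order a < b < c < d < e < f < g < h < i on the vertex set. Then K (dimension 3) consists of the simplices:

  0-simplices (9): a, b, c, d, e, f, g, h, i
  1-simplices (18): ab, ad, ae, bc, be, bg, cd, ce, ch, ci, de, dh, di, ef, eg, ei, fh, hi
  2-simplices (11): abe, ade, bce, beg, cde, cdh, cdi, cei, chi, dei, dhi
  3-simplices (2): cdei, cdhi

so the chain groups are C_0 ≅ Z^9, C_1 ≅ Z^18, C_2 ≅ Z^11, C_3 ≅ Z^2.

Boundary ∂_1: C_1 → C_0 sends each edge [p,q] (with p < q) to q − p.
As a 9×18 matrix over Z this has rank 8, with invariant factors (1,1,1,1,1,1,1,1).

The boundary map ∂_2: C_2 → C_1 sends each 2-simplex [p,q,r] to [q,r] − [p,r] + [p,q]. For instance
  ∂ade = de − ae + ad,
  ∂bce = ce − be + bc.
The 18×11 boundary matrix has rank 9 and Smith normal form diag(1,1,1,1,1,1,1,1,1).

Boundary ∂_3: C_3 → C_2 sends each 3-simplex σ to the alternating sum Σ_i (−1)^i (σ with its i-th vertex removed). For instance
  ∂cdhi = dhi − chi + cdi − cdh,
  ∂cdei = dei − cei + cdi − cde.
The 11×2 boundary matrix has rank 2 and Smith normal form diag(1,1).

Reading off H_k = ker ∂_k / im ∂_{k+1}:

  H_0: rank C_0 − rank ∂_1 = 9 − 8 = 1, and the invariant factors of ∂_1 are all 1, so H_0 = Z.
  H_1: rank ker ∂_1 − rank ∂_2 = (18 − 8) − 9 = 1, and the invariant factors of ∂_2 are all 1, so H_1 = Z.
  H_2: rank ker ∂_2 − rank ∂_3 = (11 − 9) − 2 = 0, and the invariant factors of ∂_3 are all 1, so H_2 = 0.
  H_3: rank ker ∂_3 − rank ∂_4 = (2 − 2) − 0 = 0, and there is no ∂_4, so H_3 = 0.

H_0 = Z,  H_1 = Z,  H_2 = 0,  H_3 = 0.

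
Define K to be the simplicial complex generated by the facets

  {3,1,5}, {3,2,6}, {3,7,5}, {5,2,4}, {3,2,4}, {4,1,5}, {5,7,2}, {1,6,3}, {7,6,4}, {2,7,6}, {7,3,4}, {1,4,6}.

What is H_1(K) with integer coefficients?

We work with the vertex ordering 1 < 2 < 3 < 4 < 5 < 6 < 7. The simplices of K, each written with vertices in increasing order, are:

  0-simplices (7): [1], [2], [3], [4], [5], [6], [7]
  1-simplices (18): [1,3], [1,4], [1,5], [1,6], [2,3], [2,4], [2,5], [2,6], [2,7], [3,4], [3,5], [3,6], [3,7], [4,5], [4,6], [4,7], [5,7], [6,7]
  2-simplices (12): [1,3,5], [1,3,6], [1,4,5], [1,4,6], [2,3,4], [2,3,6], [2,4,5], [2,5,7], [2,6,7], [3,4,7], [3,5,7], [4,6,7]

Hence C_0 ≅ Z^7, C_1 ≅ Z^18, C_2 ≅ Z^12.

Boundary ∂_1: C_1 → C_0 is given by ∂[p,q] = [q] − [p].
The resulting 7×18 matrix has rank 6, and its Smith normal form has invariant factors (1,1,1,1,1,1).

The boundary map ∂_2: C_2 → C_1 sends each 2-simplex [p,q,r] to [q,r] − [p,r] + [p,q]. For instance
  ∂[3,5,7] = [5,7] − [3,7] + [3,5],
  ∂[2,6,7] = [6,7] − [2,7] + [2,6].
The resulting 18×12 matrix has rank 12, and its Smith normal form has invariant factors (1,1,1,1,1,1,1,1,1,1,1,2).

Computing H_k = (kernel of ∂_k) / (image of ∂_{k+1}):

  H_1: rank ker ∂_1 − rank ∂_2 = (18 − 6) − 12 = 0, and ∂_2 has invariant factor 2 > 1, so H_1 ≅ Z/2Z.

(K is a triangulation of the real projective plane RP^2.)

H_1 = Z/2Z.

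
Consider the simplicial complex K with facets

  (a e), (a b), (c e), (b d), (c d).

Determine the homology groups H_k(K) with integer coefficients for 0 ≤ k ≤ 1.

H_0 = Z,  H_1 = Z.

We work with the vertex ordering a < b < c < d < e. The simplices of K, each written with vertices in increasing order, are:

  0-simplices (5): a, b, c, d, e
  1-simplices (5): ab, ae, bd, cd, ce

so the chain groups are C_0 ≅ Z^5, C_1 ≅ Z^5.

Boundary ∂_1: C_1 → C_0 sends each edge [p,q] (with p < q) to q − p.
This gives a 5×5 integer matrix of rank 4; reducing to Smith normal form yields diagonal entries (1,1,1,1).

Computing H_k = (kernel of ∂_k) / (image of ∂_{k+1}):

  H_0: rank C_0 − rank ∂_1 = 5 − 4 = 1, and the invariant factors of ∂_1 are all 1, so H_0 ≅ Z.
  H_1: rank ker ∂_1 − rank ∂_2 = (5 − 4) − 0 = 1, and there is no ∂_2, so H_1 ≅ Z.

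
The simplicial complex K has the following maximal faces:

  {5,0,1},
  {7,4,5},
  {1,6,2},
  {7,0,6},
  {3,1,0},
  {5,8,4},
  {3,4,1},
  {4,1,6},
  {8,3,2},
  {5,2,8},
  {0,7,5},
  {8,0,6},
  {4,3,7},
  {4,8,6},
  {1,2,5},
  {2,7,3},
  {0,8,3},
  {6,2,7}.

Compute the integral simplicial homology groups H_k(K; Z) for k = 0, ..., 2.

K has 9 vertices, 27 edges, 18 triangles.
rank ∂_0 = 0, rank ∂_1 = 8 ⇒ b_0 = 9 − 0 − 8 = 1; all invariant factors of ∂_1 are 1 so no torsion. So H_0 = Z.
rank ∂_1 = 8, rank ∂_2 = 17 ⇒ b_1 = 27 − 8 − 17 = 2; all invariant factors of ∂_2 are 1 so no torsion. So H_1 = Z^2.
rank ∂_2 = 17, rank ∂_3 = 0 ⇒ b_2 = 18 − 17 − 0 = 1. So H_2 = Z.

H_0 ≅ Z,  H_1 ≅ Z^2,  H_2 ≅ Z.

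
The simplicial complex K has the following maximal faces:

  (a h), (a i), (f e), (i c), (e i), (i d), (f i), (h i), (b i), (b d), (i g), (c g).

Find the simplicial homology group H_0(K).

H_0 = Z.

Take the total order a < b < c < d < e < f < g < h < i on the vertex set. Then K (dimension 1) consists of the simplices:

  0-simplices (9): a, b, c, d, e, f, g, h, i
  1-simplices (12): ah, ai, bd, bi, cg, ci, di, ef, ei, fi, gi, hi

so the chain groups are C_0 ≅ Z^9, C_1 ≅ Z^12.

∂_1: C_1 → C_0 sends each edge [p,q] (with p < q) to q − p.
The resulting 9×12 matrix has rank 8, and its Smith normal form has invariant factors (1,1,1,1,1,1,1,1).

Reading off H_k = ker ∂_k / im ∂_{k+1}:

  H_0: rank C_0 − rank ∂_1 = 9 − 8 = 1, and the invariant factors of ∂_1 are all 1, so H_0 ≅ Z.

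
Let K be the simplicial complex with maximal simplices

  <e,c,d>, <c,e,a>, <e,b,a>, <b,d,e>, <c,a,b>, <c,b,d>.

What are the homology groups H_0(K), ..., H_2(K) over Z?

Take the total order a < b < c < d < e on the vertex set. Then K (dimension 2) consists of the simplices:

  0-simplices (5): a, b, c, d, e
  1-simplices (9): ab, ac, ae, bc, bd, be, cd, ce, de
  2-simplices (6): abc, abe, ace, bcd, bde, cde

giving chain groups C_0 ≅ Z^5, C_1 ≅ Z^9, C_2 ≅ Z^6.

The boundary map ∂_1: C_1 → C_0 is given by ∂[p,q] = [q] − [p]. For instance
  ∂bd = d − b.
As a 5×9 matrix over Z this has rank 4, with invariant factors (1,1,1,1).

Boundary ∂_2: C_2 → C_1 acts by ∂[p,q,r] = [q,r] − [p,r] + [p,q]. For instance
  ∂abc = bc − ac + ab,
  ∂abe = be − ae + ab.
As a 9×6 matrix over Z this has rank 5, with invariant factors (1,1,1,1,1).

Now H_k = ker ∂_k / im ∂_{k+1}, so:

  H_0: rank C_0 − rank ∂_1 = 5 − 4 = 1, and the invariant factors of ∂_1 are all 1, so H_0 = Z.
  H_1: rank ker ∂_1 − rank ∂_2 = (9 − 4) − 5 = 0, and the invariant factors of ∂_2 are all 1, so H_1 = 0.
  H_2: rank ker ∂_2 − rank ∂_3 = (6 − 5) − 0 = 1, and there is no ∂_3, so H_2 = Z.

(K is a triangulation of the 2-sphere S^2.)

H_0 = Z,  H_1 = 0,  H_2 = Z.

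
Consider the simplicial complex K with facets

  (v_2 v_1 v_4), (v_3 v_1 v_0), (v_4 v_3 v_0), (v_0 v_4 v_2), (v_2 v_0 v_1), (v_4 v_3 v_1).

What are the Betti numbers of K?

b_0 = 1, b_1 = 0, b_2 = 1.

Take the total order v_0 < v_1 < v_2 < v_3 < v_4 on the vertex set. Then K (dimension 2) consists of the simplices:

  0-simplices (5): [v_0], [v_1], [v_2], [v_3], [v_4]
  1-simplices (9): [v_0,v_1], [v_0,v_2], [v_0,v_3], [v_0,v_4], [v_1,v_2], [v_1,v_3], [v_1,v_4], [v_2,v_4], [v_3,v_4]
  2-simplices (6): [v_0,v_1,v_2], [v_0,v_1,v_3], [v_0,v_2,v_4], [v_0,v_3,v_4], [v_1,v_2,v_4], [v_1,v_3,v_4]

so the chain groups are C_0 ≅ Z^5, C_1 ≅ Z^9, C_2 ≅ Z^6.

Boundary ∂_1: C_1 → C_0 maps an edge to its endpoints' difference, ∂[p,q] = q − p.
The resulting 5×9 matrix has rank 4, and its Smith normal form has invariant factors (1,1,1,1).

Boundary ∂_2: C_2 → C_1 acts by ∂[p,q,r] = [q,r] − [p,r] + [p,q]. For instance
  ∂[v_1,v_3,v_4] = [v_3,v_4] − [v_1,v_4] + [v_1,v_3],
  ∂[v_0,v_1,v_3] = [v_1,v_3] − [v_0,v_3] + [v_0,v_1].
This gives a 9×6 integer matrix of rank 5; reducing to Smith normal form yields diagonal entries (1,1,1,1,1).

From H_k ≅ ker(∂_k) / im(∂_{k+1}) we obtain:

  H_0: rank C_0 − rank ∂_1 = 5 − 4 = 1, and the invariant factors of ∂_1 are all 1, so H_0 ≅ Z.
  H_1: rank ker ∂_1 − rank ∂_2 = (9 − 4) − 5 = 0, and the invariant factors of ∂_2 are all 1, so H_1 ≅ 0.
  H_2: rank ker ∂_2 − rank ∂_3 = (6 − 5) − 0 = 1, and there is no ∂_3, so H_2 ≅ Z.

As a check, the Euler characteristic is 5 − 9 + 6 = 2, which agrees with 1 − 0 + 1 = 2.
(K is a triangulation of the 2-sphere S^2.)

Hence the Betti numbers are b_0 = 1, b_1 = 0, b_2 = 1.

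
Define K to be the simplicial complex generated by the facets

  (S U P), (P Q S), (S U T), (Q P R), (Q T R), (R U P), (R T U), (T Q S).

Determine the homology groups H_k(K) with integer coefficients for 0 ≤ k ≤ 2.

H_0 = Z,  H_1 = 0,  H_2 = Z.

Fix the vertex order P < Q < R < S < T < U and write every simplex with vertices in increasing order. Then dim K = 2 and the simplices of K are:

  0-simplices (6): P, Q, R, S, T, U
  1-simplices (12): PQ, PR, PS, PU, QR, QS, QT, RT, RU, ST, SU, TU
  2-simplices (8): PQR, PQS, PRU, PSU, QRT, QST, RTU, STU

so the chain groups are C_0 ≅ Z^6, C_1 ≅ Z^12, C_2 ≅ Z^8.

∂_1: C_1 → C_0 sends each edge [p,q] (with p < q) to q − p. For instance
  ∂QT = T − Q.
As a 6×12 matrix over Z this has rank 5, with invariant factors (1,1,1,1,1).

Boundary ∂_2: C_2 → C_1 maps a triangle to the signed sum of its edges. For instance
  ∂RTU = TU − RU + RT,
  ∂PQS = QS − PS + PQ.
The 12×8 boundary matrix has rank 7 and Smith normal form diag(1,1,1,1,1,1,1).

Computing H_k = (kernel of ∂_k) / (image of ∂_{k+1}):

  H_0: rank C_0 − rank ∂_1 = 6 − 5 = 1, and the invariant factors of ∂_1 are all 1, so H_0 ≅ Z.
  H_1: rank ker ∂_1 − rank ∂_2 = (12 − 5) − 7 = 0, and the invariant factors of ∂_2 are all 1, so H_1 ≅ 0.
  H_2: rank ker ∂_2 − rank ∂_3 = (8 − 7) − 0 = 1, and there is no ∂_3, so H_2 ≅ Z.

As a check, the Euler characteristic is 6 − 12 + 8 = 2, which agrees with 1 − 0 + 1 = 2.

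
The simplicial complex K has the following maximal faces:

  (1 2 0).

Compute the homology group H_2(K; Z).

H_2 = 0.

Fix the vertex order 0 < 1 < 2 and write every simplex with vertices in increasing order. Then dim K = 2 and the simplices of K are:

  0-simplices (3): [0], [1], [2]
  1-simplices (3): [0,1], [0,2], [1,2]
  2-simplices (1): [0,1,2]

Hence C_0 ≅ Z^3, C_1 ≅ Z^3, C_2 ≅ Z^1.

∂_1: C_1 → C_0 sends each edge [p,q] (with p < q) to q − p. For instance
  ∂[1,2] = [2] − [1].
The 3×3 boundary matrix has rank 2 and Smith normal form diag(1,1).

Boundary ∂_2: C_2 → C_1 sends each 2-simplex [p,q,r] to [q,r] − [p,r] + [p,q]. For instance
  ∂[0,1,2] = [1,2] − [0,2] + [0,1].
The resulting 3×1 matrix has rank 1, and its Smith normal form has invariant factors (1).

Reading off H_k = ker ∂_k / im ∂_{k+1}:

  H_2: rank ker ∂_2 − rank ∂_3 = (1 − 1) − 0 = 0, and there is no ∂_3, so H_2 ≅ 0.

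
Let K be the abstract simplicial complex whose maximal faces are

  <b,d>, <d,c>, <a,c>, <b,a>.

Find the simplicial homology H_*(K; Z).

Take the total order a < b < c < d on the vertex set. Then K (dimension 1) consists of the simplices:

  0-simplices (4): a, b, c, d
  1-simplices (4): ab, ac, bd, cd

giving chain groups C_0 ≅ Z^4, C_1 ≅ Z^4.

Boundary ∂_1: C_1 → C_0 maps an edge to its endpoints' difference, ∂[p,q] = q − p.
The resulting 4×4 matrix has rank 3, and its Smith normal form has invariant factors (1,1,1).

From H_k ≅ ker(∂_k) / im(∂_{k+1}) we obtain:

  H_0: rank C_0 − rank ∂_1 = 4 − 3 = 1, and the invariant factors of ∂_1 are all 1, so H_0 ≅ Z.
  H_1: rank ker ∂_1 − rank ∂_2 = (4 − 3) − 0 = 1, and there is no ∂_2, so H_1 ≅ Z.

(K is a triangulation of the circle S^1.)

H_0 ≅ Z,  H_1 ≅ Z.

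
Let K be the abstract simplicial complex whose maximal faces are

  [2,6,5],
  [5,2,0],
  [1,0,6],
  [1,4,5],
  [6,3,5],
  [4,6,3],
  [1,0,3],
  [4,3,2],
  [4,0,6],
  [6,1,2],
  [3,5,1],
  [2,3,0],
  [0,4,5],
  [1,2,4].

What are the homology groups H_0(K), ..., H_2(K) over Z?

H_0 ≅ Z,  H_1 ≅ Z^2,  H_2 ≅ Z.

Take the total order 0 < 1 < 2 < 3 < 4 < 5 < 6 on the vertex set. Then K (dimension 2) consists of the simplices:

  0-simplices (7): [0], [1], [2], [3], [4], [5], [6]
  1-simplices (21): [0,1], [0,2], [0,3], [0,4], [0,5], [0,6], [1,2], [1,3], [1,4], [1,5], [1,6], [2,3], [2,4], [2,5], [2,6], [3,4], [3,5], [3,6], [4,5], [4,6], [5,6]
  2-simplices (14): [0,1,3], [0,1,6], [0,2,3], [0,2,5], [0,4,5], [0,4,6], [1,2,4], [1,2,6], [1,3,5], [1,4,5], [2,3,4], [2,5,6], [3,4,6], [3,5,6]

giving chain groups C_0 ≅ Z^7, C_1 ≅ Z^21, C_2 ≅ Z^14.

Boundary ∂_1: C_1 → C_0 maps an edge to its endpoints' difference, ∂[p,q] = q − p.
The 7×21 boundary matrix has rank 6 and Smith normal form diag(1,1,1,1,1,1).

Boundary ∂_2: C_2 → C_1 maps a triangle to the signed sum of its edges. For instance
  ∂[0,2,5] = [2,5] − [0,5] + [0,2],
  ∂[0,1,6] = [1,6] − [0,6] + [0,1].
The resulting 21×14 matrix has rank 13, and its Smith normal form has invariant factors (1,1,1,1,1,1,1,1,1,1,1,1,1).

Now H_k = ker ∂_k / im ∂_{k+1}, so:

  H_0: rank C_0 − rank ∂_1 = 7 − 6 = 1, and the invariant factors of ∂_1 are all 1, so H_0 ≅ Z.
  H_1: rank ker ∂_1 − rank ∂_2 = (21 − 6) − 13 = 2, and the invariant factors of ∂_2 are all 1, so H_1 ≅ Z^2.
  H_2: rank ker ∂_2 − rank ∂_3 = (14 − 13) − 0 = 1, and there is no ∂_3, so H_2 ≅ Z.

As a check, the Euler characteristic is 7 − 21 + 14 = 0, which agrees with 1 − 2 + 1 = 0.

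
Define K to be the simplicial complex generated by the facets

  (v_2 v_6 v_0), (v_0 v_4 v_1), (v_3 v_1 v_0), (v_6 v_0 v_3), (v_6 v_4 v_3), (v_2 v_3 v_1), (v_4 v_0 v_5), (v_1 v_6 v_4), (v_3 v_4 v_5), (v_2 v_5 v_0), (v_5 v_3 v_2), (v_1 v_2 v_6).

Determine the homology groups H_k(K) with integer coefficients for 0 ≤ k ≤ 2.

H_0 = Z,  H_1 = Z/2,  H_2 = 0.

Take the total order v_0 < v_1 < v_2 < v_3 < v_4 < v_5 < v_6 on the vertex set. Then K (dimension 2) consists of the simplices:

  0-simplices (7): [v_0], [v_1], [v_2], [v_3], [v_4], [v_5], [v_6]
  1-simplices (18): (18 of them)
  2-simplices (12): (12 of them)

Hence C_0 ≅ Z^7, C_1 ≅ Z^18, C_2 ≅ Z^12.

The boundary map ∂_1: C_1 → C_0 maps an edge to its endpoints' difference, ∂[p,q] = q − p. For instance
  ∂[v_2,v_5] = [v_5] − [v_2].
This gives a 7×18 integer matrix of rank 6; reducing to Smith normal form yields diagonal entries (1,1,1,1,1,1).

∂_2: C_2 → C_1 acts by ∂[p,q,r] = [q,r] − [p,r] + [p,q]. For instance
  ∂[v_0,v_1,v_4] = [v_1,v_4] − [v_0,v_4] + [v_0,v_1],
  ∂[v_0,v_3,v_6] = [v_3,v_6] − [v_0,v_6] + [v_0,v_3].
The resulting 18×12 matrix has rank 12, and its Smith normal form has invariant factors (1,1,1,1,1,1,1,1,1,1,1,2).

Now H_k = ker ∂_k / im ∂_{k+1}, so:

  H_0: rank C_0 − rank ∂_1 = 7 − 6 = 1, and the invariant factors of ∂_1 are all 1, so H_0 = Z.
  H_1: rank ker ∂_1 − rank ∂_2 = (18 − 6) − 12 = 0, and ∂_2 has invariant factor 2 > 1, so H_1 = Z/2.
  H_2: rank ker ∂_2 − rank ∂_3 = (12 − 12) − 0 = 0, and there is no ∂_3, so H_2 = 0.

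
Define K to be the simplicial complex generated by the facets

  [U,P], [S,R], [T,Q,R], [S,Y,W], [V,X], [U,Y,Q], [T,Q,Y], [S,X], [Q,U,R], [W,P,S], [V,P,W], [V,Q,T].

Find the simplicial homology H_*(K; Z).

H_0 ≅ Z,  H_1 ≅ Z^4,  H_2 = 0.

Take the total order P < Q < R < S < T < U < V < W < X < Y on the vertex set. Then K (dimension 2) consists of the simplices:

  0-simplices (10): P, Q, R, S, T, U, V, W, X, Y
  1-simplices (21): PS, PU, PV, PW, QR, QT, QU, QV, QY, RS, RT, RU, SW, SX, SY, TV, TY, UY, VW, VX, WY
  2-simplices (8): PSW, PVW, QRT, QRU, QTV, QTY, QUY, SWY

so the chain groups are C_0 ≅ Z^10, C_1 ≅ Z^21, C_2 ≅ Z^8.

The boundary map ∂_1: C_1 → C_0 is given by ∂[p,q] = [q] − [p]. For instance
  ∂WY = Y − W.
As a 10×21 matrix over Z this has rank 9, with invariant factors (1,1,1,1,1,1,1,1,1).

The boundary map ∂_2: C_2 → C_1 sends each 2-simplex [p,q,r] to [q,r] − [p,r] + [p,q]. For instance
  ∂QUY = UY − QY + QU,
  ∂QTV = TV − QV + QT.
The 21×8 boundary matrix has rank 8 and Smith normal form diag(1,1,1,1,1,1,1,1).

Reading off H_k = ker ∂_k / im ∂_{k+1}:

  H_0: rank C_0 − rank ∂_1 = 10 − 9 = 1, and the invariant factors of ∂_1 are all 1, so H_0 ≅ Z.
  H_1: rank ker ∂_1 − rank ∂_2 = (21 − 9) − 8 = 4, and the invariant factors of ∂_2 are all 1, so H_1 ≅ Z^4.
  H_2: rank ker ∂_2 − rank ∂_3 = (8 − 8) − 0 = 0, and there is no ∂_3, so H_2 ≅ 0.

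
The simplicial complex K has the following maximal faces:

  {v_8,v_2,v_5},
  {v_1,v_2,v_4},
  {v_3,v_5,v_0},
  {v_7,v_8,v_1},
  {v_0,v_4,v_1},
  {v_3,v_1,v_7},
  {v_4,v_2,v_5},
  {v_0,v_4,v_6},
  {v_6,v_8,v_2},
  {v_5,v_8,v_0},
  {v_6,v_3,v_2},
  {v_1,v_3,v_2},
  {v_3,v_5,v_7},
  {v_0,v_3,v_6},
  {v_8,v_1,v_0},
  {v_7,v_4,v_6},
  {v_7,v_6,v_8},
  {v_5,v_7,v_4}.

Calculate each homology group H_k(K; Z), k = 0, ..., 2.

H_0 = Z,  H_1 = Z^2,  H_2 = Z.

Fix the vertex order v_0 < v_1 < v_2 < v_3 < v_4 < v_5 < v_6 < v_7 < v_8 and write every simplex with vertices in increasing order. Then dim K = 2 and the simplices of K are:

  0-simplices (9): [v_0], [v_1], [v_2], [v_3], [v_4], [v_5], [v_6], [v_7], [v_8]
  1-simplices (27): (27 of them)
  2-simplices (18): (18 of them)

Hence C_0 ≅ Z^9, C_1 ≅ Z^27, C_2 ≅ Z^18.

The boundary map ∂_1: C_1 → C_0 maps an edge to its endpoints' difference, ∂[p,q] = q − p.
As a 9×27 matrix over Z this has rank 8, with invariant factors (1,1,1,1,1,1,1,1).

Boundary ∂_2: C_2 → C_1 acts by ∂[p,q,r] = [q,r] − [p,r] + [p,q]. For instance
  ∂[v_0,v_1,v_8] = [v_1,v_8] − [v_0,v_8] + [v_0,v_1],
  ∂[v_1,v_3,v_7] = [v_3,v_7] − [v_1,v_7] + [v_1,v_3].
The 27×18 boundary matrix has rank 17 and Smith normal form diag(1,1,1,1,1,1,1,1,1,1,1,1,1,1,1,1,1).

Reading off H_k = ker ∂_k / im ∂_{k+1}:

  H_0: rank C_0 − rank ∂_1 = 9 − 8 = 1, and the invariant factors of ∂_1 are all 1, so H_0 ≅ Z.
  H_1: rank ker ∂_1 − rank ∂_2 = (27 − 8) − 17 = 2, and the invariant factors of ∂_2 are all 1, so H_1 ≅ Z^2.
  H_2: rank ker ∂_2 − rank ∂_3 = (18 − 17) − 0 = 1, and there is no ∂_3, so H_2 ≅ Z.

As a check, the Euler characteristic is 9 − 27 + 18 = 0, which agrees with 1 − 2 + 1 = 0.
(K is a triangulation of the torus T^2.)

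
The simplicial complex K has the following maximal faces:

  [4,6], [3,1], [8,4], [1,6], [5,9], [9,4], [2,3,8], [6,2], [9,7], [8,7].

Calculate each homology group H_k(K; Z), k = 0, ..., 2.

K has 9 vertices, 12 edges, 1 triangle.
rank ∂_0 = 0, rank ∂_1 = 8 ⇒ b_0 = 9 − 0 − 8 = 1; all invariant factors of ∂_1 are 1 so no torsion. So H_0 ≅ Z.
rank ∂_1 = 8, rank ∂_2 = 1 ⇒ b_1 = 12 − 8 − 1 = 3; all invariant factors of ∂_2 are 1 so no torsion. So H_1 ≅ Z^3.
rank ∂_2 = 1, rank ∂_3 = 0 ⇒ b_2 = 1 − 1 − 0 = 0. So H_2 ≅ 0.

H_0 = Z,  H_1 = Z^3,  H_2 = 0.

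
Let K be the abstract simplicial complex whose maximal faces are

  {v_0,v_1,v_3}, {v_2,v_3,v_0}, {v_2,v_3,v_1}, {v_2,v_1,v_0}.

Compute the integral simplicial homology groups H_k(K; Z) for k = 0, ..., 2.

H_0 = Z,  H_1 = 0,  H_2 = Z.

Fix the vertex order v_0 < v_1 < v_2 < v_3 and write every simplex with vertices in increasing order. Then dim K = 2 and the simplices of K are:

  0-simplices (4): [v_0], [v_1], [v_2], [v_3]
  1-simplices (6): [v_0,v_1], [v_0,v_2], [v_0,v_3], [v_1,v_2], [v_1,v_3], [v_2,v_3]
  2-simplices (4): [v_0,v_1,v_2], [v_0,v_1,v_3], [v_0,v_2,v_3], [v_1,v_2,v_3]

giving chain groups C_0 ≅ Z^4, C_1 ≅ Z^6, C_2 ≅ Z^4.

∂_1: C_1 → C_0 is given by ∂[p,q] = [q] − [p]. For instance
  ∂[v_1,v_3] = [v_3] − [v_1].
This gives a 4×6 integer matrix of rank 3; reducing to Smith normal form yields diagonal entries (1,1,1).

The boundary map ∂_2: C_2 → C_1 maps a triangle to the signed sum of its edges. For instance
  ∂[v_0,v_2,v_3] = [v_2,v_3] − [v_0,v_3] + [v_0,v_2],
  ∂[v_0,v_1,v_3] = [v_1,v_3] − [v_0,v_3] + [v_0,v_1].
As a 6×4 matrix over Z this has rank 3, with invariant factors (1,1,1).

Computing H_k = (kernel of ∂_k) / (image of ∂_{k+1}):

  H_0: rank C_0 − rank ∂_1 = 4 − 3 = 1, and the invariant factors of ∂_1 are all 1, so H_0 = Z.
  H_1: rank ker ∂_1 − rank ∂_2 = (6 − 3) − 3 = 0, and the invariant factors of ∂_2 are all 1, so H_1 = 0.
  H_2: rank ker ∂_2 − rank ∂_3 = (4 − 3) − 0 = 1, and there is no ∂_3, so H_2 = Z.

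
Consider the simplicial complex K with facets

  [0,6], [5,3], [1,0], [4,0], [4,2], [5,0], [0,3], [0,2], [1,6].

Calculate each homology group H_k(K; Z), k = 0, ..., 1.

Order the vertices as 0 < 1 < 2 < 3 < 4 < 5 < 6. Listing each simplex with vertices in this order, K has dimension 1 with simplices:

  0-simplices (7): [0], [1], [2], [3], [4], [5], [6]
  1-simplices (9): [0,1], [0,2], [0,3], [0,4], [0,5], [0,6], [1,6], [2,4], [3,5]

so the chain groups are C_0 ≅ Z^7, C_1 ≅ Z^9.

Boundary ∂_1: C_1 → C_0 sends each edge [p,q] (with p < q) to q − p. For instance
  ∂[0,5] = [5] − [0].
The 7×9 boundary matrix has rank 6 and Smith normal form diag(1,1,1,1,1,1).

Computing H_k = (kernel of ∂_k) / (image of ∂_{k+1}):

  H_0: rank C_0 − rank ∂_1 = 7 − 6 = 1, and the invariant factors of ∂_1 are all 1, so H_0 ≅ Z.
  H_1: rank ker ∂_1 − rank ∂_2 = (9 − 6) − 0 = 3, and there is no ∂_2, so H_1 ≅ Z^3.

(K is a triangulation of a wedge of 3 circles.)

H_0 = Z,  H_1 = Z^3.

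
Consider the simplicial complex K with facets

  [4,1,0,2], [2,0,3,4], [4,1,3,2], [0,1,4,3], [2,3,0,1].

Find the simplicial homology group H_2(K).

H_2 ≅ 0.

Take the total order 0 < 1 < 2 < 3 < 4 on the vertex set. Then K (dimension 3) consists of the simplices:

  0-simplices (5): [0], [1], [2], [3], [4]
  1-simplices (10): [0,1], [0,2], [0,3], [0,4], [1,2], [1,3], [1,4], [2,3], [2,4], [3,4]
  2-simplices (10): [0,1,2], [0,1,3], [0,1,4], [0,2,3], [0,2,4], [0,3,4], [1,2,3], [1,2,4], [1,3,4], [2,3,4]
  3-simplices (5): [0,1,2,3], [0,1,2,4], [0,1,3,4], [0,2,3,4], [1,2,3,4]

so the chain groups are C_0 ≅ Z^5, C_1 ≅ Z^10, C_2 ≅ Z^10, C_3 ≅ Z^5.

Boundary ∂_1: C_1 → C_0 is given by ∂[p,q] = [q] − [p].
This gives a 5×10 integer matrix of rank 4; reducing to Smith normal form yields diagonal entries (1,1,1,1).

Boundary ∂_2: C_2 → C_1 sends each 2-simplex [p,q,r] to [q,r] − [p,r] + [p,q]. For instance
  ∂[0,3,4] = [3,4] − [0,4] + [0,3],
  ∂[0,1,2] = [1,2] − [0,2] + [0,1].
The resulting 10×10 matrix has rank 6, and its Smith normal form has invariant factors (1,1,1,1,1,1).

∂_3: C_3 → C_2 sends each 3-simplex σ to the alternating sum Σ_i (−1)^i (σ with its i-th vertex removed). For instance
  ∂[1,2,3,4] = [2,3,4] − [1,3,4] + [1,2,4] − [1,2,3],
  ∂[0,2,3,4] = [2,3,4] − [0,3,4] + [0,2,4] − [0,2,3].
As a 10×5 matrix over Z this has rank 4, with invariant factors (1,1,1,1).

From H_k ≅ ker(∂_k) / im(∂_{k+1}) we obtain:

  H_2: rank ker ∂_2 − rank ∂_3 = (10 − 6) − 4 = 0, and the invariant factors of ∂_3 are all 1, so H_2 ≅ 0.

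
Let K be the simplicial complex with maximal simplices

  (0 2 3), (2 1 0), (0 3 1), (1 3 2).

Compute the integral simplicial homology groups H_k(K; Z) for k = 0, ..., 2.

We work with the vertex ordering 0 < 1 < 2 < 3. The simplices of K, each written with vertices in increasing order, are:

  0-simplices (4): [0], [1], [2], [3]
  1-simplices (6): [0,1], [0,2], [0,3], [1,2], [1,3], [2,3]
  2-simplices (4): [0,1,2], [0,1,3], [0,2,3], [1,2,3]

giving chain groups C_0 ≅ Z^4, C_1 ≅ Z^6, C_2 ≅ Z^4.

The boundary map ∂_1: C_1 → C_0 maps an edge to its endpoints' difference, ∂[p,q] = q − p.
As a 4×6 matrix over Z this has rank 3, with invariant factors (1,1,1).

Boundary ∂_2: C_2 → C_1 sends each 2-simplex [p,q,r] to [q,r] − [p,r] + [p,q]. For instance
  ∂[0,2,3] = [2,3] − [0,3] + [0,2],
  ∂[0,1,2] = [1,2] − [0,2] + [0,1].
This gives a 6×4 integer matrix of rank 3; reducing to Smith normal form yields diagonal entries (1,1,1).

Reading off H_k = ker ∂_k / im ∂_{k+1}:

  H_0: rank C_0 − rank ∂_1 = 4 − 3 = 1, and the invariant factors of ∂_1 are all 1, so H_0 ≅ Z.
  H_1: rank ker ∂_1 − rank ∂_2 = (6 − 3) − 3 = 0, and the invariant factors of ∂_2 are all 1, so H_1 ≅ 0.
  H_2: rank ker ∂_2 − rank ∂_3 = (4 − 3) − 0 = 1, and there is no ∂_3, so H_2 ≅ Z.

As a check, the Euler characteristic is 4 − 6 + 4 = 2, which agrees with 1 − 0 + 1 = 2.

H_0 ≅ Z,  H_1 = 0,  H_2 ≅ Z.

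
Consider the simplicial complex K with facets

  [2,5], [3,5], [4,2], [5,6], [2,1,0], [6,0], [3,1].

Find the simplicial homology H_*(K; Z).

H_0 = Z,  H_1 = Z^2,  H_2 = 0.

Take the total order 0 < 1 < 2 < 3 < 4 < 5 < 6 on the vertex set. Then K (dimension 2) consists of the simplices:

  0-simplices (7): [0], [1], [2], [3], [4], [5], [6]
  1-simplices (9): [0,1], [0,2], [0,6], [1,2], [1,3], [2,4], [2,5], [3,5], [5,6]
  2-simplices (1): [0,1,2]

Hence C_0 ≅ Z^7, C_1 ≅ Z^9, C_2 ≅ Z^1.

The boundary map ∂_1: C_1 → C_0 maps an edge to its endpoints' difference, ∂[p,q] = q − p. For instance
  ∂[2,4] = [4] − [2].
The 7×9 boundary matrix has rank 6 and Smith normal form diag(1,1,1,1,1,1).

Boundary ∂_2: C_2 → C_1 acts by ∂[p,q,r] = [q,r] − [p,r] + [p,q]. For instance
  ∂[0,1,2] = [1,2] − [0,2] + [0,1].
This gives a 9×1 integer matrix of rank 1; reducing to Smith normal form yields diagonal entries (1).

Computing H_k = (kernel of ∂_k) / (image of ∂_{k+1}):

  H_0: rank C_0 − rank ∂_1 = 7 − 6 = 1, and the invariant factors of ∂_1 are all 1, so H_0 ≅ Z.
  H_1: rank ker ∂_1 − rank ∂_2 = (9 − 6) − 1 = 2, and the invariant factors of ∂_2 are all 1, so H_1 ≅ Z^2.
  H_2: rank ker ∂_2 − rank ∂_3 = (1 − 1) − 0 = 0, and there is no ∂_3, so H_2 ≅ 0.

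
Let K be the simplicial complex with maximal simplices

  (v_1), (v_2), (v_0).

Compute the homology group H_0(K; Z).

We work with the vertex ordering v_0 < v_1 < v_2. The simplices of K, each written with vertices in increasing order, are:

  0-simplices (3): [v_0], [v_1], [v_2]

so the chain groups are C_0 ≅ Z^3.

From H_k ≅ ker(∂_k) / im(∂_{k+1}) we obtain:

  H_0: rank C_0 − rank ∂_1 = 3 − 0 = 3, and there is no ∂_1, so H_0 = Z^3.

H_0 = Z^3.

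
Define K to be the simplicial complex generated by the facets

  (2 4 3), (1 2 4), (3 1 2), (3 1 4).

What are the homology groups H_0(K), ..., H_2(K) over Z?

H_0 ≅ Z,  H_1 = 0,  H_2 ≅ Z.

K has 4 vertices, 6 edges, 4 triangles.
rank ∂_0 = 0, rank ∂_1 = 3 ⇒ b_0 = 4 − 0 − 3 = 1; all invariant factors of ∂_1 are 1 so no torsion. So H_0 ≅ Z.
rank ∂_1 = 3, rank ∂_2 = 3 ⇒ b_1 = 6 − 3 − 3 = 0; all invariant factors of ∂_2 are 1 so no torsion. So H_1 ≅ 0.
rank ∂_2 = 3, rank ∂_3 = 0 ⇒ b_2 = 4 − 3 − 0 = 1. So H_2 ≅ Z.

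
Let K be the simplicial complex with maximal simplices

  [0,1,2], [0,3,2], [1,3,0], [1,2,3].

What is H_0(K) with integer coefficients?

Take the total order 0 < 1 < 2 < 3 on the vertex set. Then K (dimension 2) consists of the simplices:

  0-simplices (4): [0], [1], [2], [3]
  1-simplices (6): [0,1], [0,2], [0,3], [1,2], [1,3], [2,3]
  2-simplices (4): [0,1,2], [0,1,3], [0,2,3], [1,2,3]

giving chain groups C_0 ≅ Z^4, C_1 ≅ Z^6, C_2 ≅ Z^4.

Boundary ∂_1: C_1 → C_0 sends each edge [p,q] (with p < q) to q − p.
The 4×6 boundary matrix has rank 3 and Smith normal form diag(1,1,1).

∂_2: C_2 → C_1 maps a triangle to the signed sum of its edges. For instance
  ∂[0,2,3] = [2,3] − [0,3] + [0,2],
  ∂[1,2,3] = [2,3] − [1,3] + [1,2].
The resulting 6×4 matrix has rank 3, and its Smith normal form has invariant factors (1,1,1).

Now H_k = ker ∂_k / im ∂_{k+1}, so:

  H_0: rank C_0 − rank ∂_1 = 4 − 3 = 1, and the invariant factors of ∂_1 are all 1, so H_0 = Z.

H_0 ≅ Z.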